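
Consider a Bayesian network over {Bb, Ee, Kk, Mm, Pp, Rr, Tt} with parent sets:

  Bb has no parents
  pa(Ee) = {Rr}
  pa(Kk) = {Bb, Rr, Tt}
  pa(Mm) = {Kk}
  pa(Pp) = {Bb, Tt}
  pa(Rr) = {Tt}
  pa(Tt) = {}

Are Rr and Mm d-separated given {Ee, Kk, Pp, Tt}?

We examine all 3 paths between Rr and Mm:
Path 1: Rr ← Tt → Kk → Mm
  Tt is a fork here and Tt is conditioned on, so the path is blocked at Tt.
Path 2: Rr ← Tt → Pp ← Bb → Kk → Mm
  Tt is a fork here and Tt is conditioned on, so the path is blocked at Tt.
Path 3: Rr → Kk → Mm
  Kk is a chain here and Kk is conditioned on, so the path is blocked at Kk.
Every path is blocked, so Rr and Mm are d-separated given {Ee, Kk, Pp, Tt}.

Yes — Rr and Mm are d-separated given {Ee, Kk, Pp, Tt}.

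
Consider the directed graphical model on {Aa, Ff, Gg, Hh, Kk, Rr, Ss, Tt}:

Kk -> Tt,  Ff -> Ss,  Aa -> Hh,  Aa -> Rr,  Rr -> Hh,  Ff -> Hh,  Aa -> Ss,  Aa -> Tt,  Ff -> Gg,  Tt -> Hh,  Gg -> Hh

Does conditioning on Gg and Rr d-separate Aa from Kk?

We examine all 5 paths between Aa and Kk:
Path 1: Aa → Rr → Hh ← Tt ← Kk
  Rr is a chain here and Rr is conditioned on, so the path is blocked at Rr.
Path 2: Aa → Ss ← Ff → Gg → Hh ← Tt ← Kk
  Ss is a collider here and neither Ss nor any of its descendants is conditioned on, so the collider stays closed — the path is blocked at Ss.
Path 3: Aa → Ss ← Ff → Hh ← Tt ← Kk
  Ss is a collider here and neither Ss nor any of its descendants is conditioned on, so the collider stays closed — the path is blocked at Ss.
Path 4: Aa → Tt ← Kk
  Tt is a collider here and neither Tt nor any of its descendants is conditioned on, so the collider stays closed — the path is blocked at Tt.
Path 5: Aa → Hh ← Tt ← Kk
  Hh is a collider here and neither Hh nor any of its descendants is conditioned on, so the collider stays closed — the path is blocked at Hh.
All paths are blocked; Aa ⊥ Kk | {Gg, Rr} holds.

Yes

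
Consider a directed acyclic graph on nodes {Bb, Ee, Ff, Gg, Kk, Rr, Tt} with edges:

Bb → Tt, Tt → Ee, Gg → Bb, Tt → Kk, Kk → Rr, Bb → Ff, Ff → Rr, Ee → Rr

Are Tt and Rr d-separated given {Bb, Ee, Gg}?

Enumerating the 3 paths from Tt to Rr and testing each for blocking by {Bb, Ee, Gg}:
Path 1: Tt → Kk → Rr
  Kk is a chain and Kk is not conditioned on — no node blocks this path, so it is active.
Path 2: Tt ← Bb → Ff → Rr
  Bb is a fork here and Bb is conditioned on, so the path is blocked at Bb.
Path 3: Tt → Ee → Rr
  Ee is a chain here and Ee is conditioned on, so the path is blocked at Ee.
Because an active path exists, Tt and Rr are not d-separated.

No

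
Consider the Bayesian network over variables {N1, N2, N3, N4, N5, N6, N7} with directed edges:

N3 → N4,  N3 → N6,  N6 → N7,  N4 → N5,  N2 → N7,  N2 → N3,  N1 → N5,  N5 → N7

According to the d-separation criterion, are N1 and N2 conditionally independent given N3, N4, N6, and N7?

No

4 paths connect N1 and N2; each must be blocked for d-separation to hold:
Path 1: N1 → N5 → N7 ← N2
  N5 is a chain and N5 is not conditioned on; N7 is a collider and N7 is conditioned on, which opens it — no node blocks this path, so it is active.
Path 2: N1 → N5 → N7 ← N6 ← N3 ← N2
  N6 is a chain here and N6 is conditioned on, so the path is blocked at N6.
Path 3: N1 → N5 ← N4 ← N3 ← N2
  N4 is a chain here and N4 is conditioned on, so the path is blocked at N4.
Path 4: N1 → N5 ← N4 ← N3 → N6 → N7 ← N2
  N4 is a chain here and N4 is conditioned on, so the path is blocked at N4.
Since the path N1 → N5 → N7 ← N2 is active, N1 and N2 are not d-separated given {N3, N4, N6, N7}.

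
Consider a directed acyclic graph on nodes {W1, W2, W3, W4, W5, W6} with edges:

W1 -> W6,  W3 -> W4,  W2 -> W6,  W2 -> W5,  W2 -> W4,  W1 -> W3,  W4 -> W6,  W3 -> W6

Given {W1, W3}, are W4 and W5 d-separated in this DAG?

4 paths connect W4 and W5; each must be blocked for d-separation to hold:
Path 1: W4 → W6 ← W2 → W5
  W6 is a collider here and neither W6 nor any of its descendants is conditioned on, so the collider stays closed — the path is blocked at W6.
Path 2: W4 ← W2 → W5
  W2 is a fork and W2 is not conditioned on — no node blocks this path, so it is active.
Path 3: W4 ← W3 ← W1 → W6 ← W2 → W5
  W3 is a chain here and W3 is conditioned on, so the path is blocked at W3.
Path 4: W4 ← W3 → W6 ← W2 → W5
  W3 is a fork here and W3 is conditioned on, so the path is blocked at W3.
At least one path is unblocked, so d-separation fails.

No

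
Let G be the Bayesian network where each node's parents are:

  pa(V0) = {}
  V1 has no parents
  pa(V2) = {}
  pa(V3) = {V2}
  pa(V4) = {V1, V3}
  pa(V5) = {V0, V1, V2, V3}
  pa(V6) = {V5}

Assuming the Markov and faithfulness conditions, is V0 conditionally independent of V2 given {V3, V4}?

Yes

There are 3 undirected paths between V0 and V2; checking each against the conditioning set {V3, V4}:
  1. V0 → V5 ← V1 → V4 ← V3 ← V2 — V5:collider[blocks]; V1:fork[open]; V4:collider[open]; V3:chain[blocks] ⇒ blocked
  2. V0 → V5 ← V3 ← V2 — V5:collider[blocks]; V3:chain[blocks] ⇒ blocked
  3. V0 → V5 ← V2 — V5:collider[blocks] ⇒ blocked
Since every path is blocked, d-separation holds.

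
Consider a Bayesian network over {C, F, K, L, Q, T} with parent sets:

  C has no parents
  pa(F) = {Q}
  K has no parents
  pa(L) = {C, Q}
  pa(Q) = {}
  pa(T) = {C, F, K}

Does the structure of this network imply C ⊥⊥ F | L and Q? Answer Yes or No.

2 paths connect C and F; each must be blocked for d-separation to hold:
  1. C → L ← Q → F — L:collider[open]; Q:fork[blocks] ⇒ blocked
  2. C → T ← F — T:collider[blocks] ⇒ blocked
Since every path is blocked, d-separation holds.

Yes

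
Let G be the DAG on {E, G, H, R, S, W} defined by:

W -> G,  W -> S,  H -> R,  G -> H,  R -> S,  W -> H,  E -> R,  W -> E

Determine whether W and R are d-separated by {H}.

4 paths connect W and R; each must be blocked for d-separation to hold:
  1. W → S ← R — S:collider[blocks] ⇒ blocked
  2. W → H → R — H:chain[blocks] ⇒ blocked
  3. W → E → R — E:chain[open] ⇒ active
  4. W → G → H → R — G:chain[open]; H:chain[blocks] ⇒ blocked
Because an active path exists, W and R are not d-separated.

No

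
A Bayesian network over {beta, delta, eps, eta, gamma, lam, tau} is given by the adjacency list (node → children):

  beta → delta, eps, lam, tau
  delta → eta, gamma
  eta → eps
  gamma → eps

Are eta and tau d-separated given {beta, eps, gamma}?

Yes

There are 4 undirected paths between eta and tau; checking each against the conditioning set {beta, eps, gamma}:
Path 1: eta ← delta → gamma → eps ← beta → tau
  gamma is a chain here and gamma is conditioned on, so the path is blocked at gamma.
Path 2: eta ← delta ← beta → tau
  beta is a fork here and beta is conditioned on, so the path is blocked at beta.
Path 3: eta → eps ← gamma ← delta ← beta → tau
  gamma is a chain here and gamma is conditioned on, so the path is blocked at gamma.
Path 4: eta → eps ← beta → tau
  beta is a fork here and beta is conditioned on, so the path is blocked at beta.
Since every path is blocked, d-separation holds.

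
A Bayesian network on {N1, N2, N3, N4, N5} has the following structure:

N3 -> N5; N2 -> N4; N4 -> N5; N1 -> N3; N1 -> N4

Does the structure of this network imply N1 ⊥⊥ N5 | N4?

There are 2 undirected paths between N1 and N5; checking each against the conditioning set {N4}:
Path 1: N1 → N4 → N5
  N4 is a chain here and N4 is conditioned on, so the path is blocked at N4.
Path 2: N1 → N3 → N5
  N3 is a chain and N3 is not conditioned on — no node blocks this path, so it is active.
At least one path is unblocked, so d-separation fails.

No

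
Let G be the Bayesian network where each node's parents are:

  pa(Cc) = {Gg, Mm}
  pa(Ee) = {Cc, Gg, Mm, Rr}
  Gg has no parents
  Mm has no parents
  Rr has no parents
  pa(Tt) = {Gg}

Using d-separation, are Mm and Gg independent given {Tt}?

Enumerating the 4 paths from Mm to Gg and testing each for blocking by {Tt}:
  1. Mm → Cc ← Gg — Cc:collider[blocks] ⇒ blocked
  2. Mm → Cc → Ee ← Gg — Cc:chain[open]; Ee:collider[blocks] ⇒ blocked
  3. Mm → Ee ← Gg — Ee:collider[blocks] ⇒ blocked
  4. Mm → Ee ← Cc ← Gg — Ee:collider[blocks]; Cc:chain[open] ⇒ blocked
Since every path is blocked, d-separation holds.

Yes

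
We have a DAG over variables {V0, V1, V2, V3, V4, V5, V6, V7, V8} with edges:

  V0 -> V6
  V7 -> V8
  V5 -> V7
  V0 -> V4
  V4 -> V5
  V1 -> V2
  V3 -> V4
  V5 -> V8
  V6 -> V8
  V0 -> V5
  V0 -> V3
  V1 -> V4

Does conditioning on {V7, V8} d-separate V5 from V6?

Enumerating the 5 paths from V5 to V6 and testing each for blocking by {V7, V8}:
Path 1: V5 ← V4 ← V3 ← V0 → V6
  V4 is a chain and V4 is not conditioned on; V3 is a chain and V3 is not conditioned on; V0 is a fork and V0 is not conditioned on — no node blocks this path, so it is active.
Path 2: V5 ← V4 ← V0 → V6
  V4 is a chain and V4 is not conditioned on; V0 is a fork and V0 is not conditioned on — no node blocks this path, so it is active.
Path 3: V5 → V7 → V8 ← V6
  V7 is a chain here and V7 is conditioned on, so the path is blocked at V7.
Path 4: V5 ← V0 → V6
  V0 is a fork and V0 is not conditioned on — no node blocks this path, so it is active.
Path 5: V5 → V8 ← V6
  V8 is a collider and V8 is conditioned on, which opens it — no node blocks this path, so it is active.
Since the path V5 ← V4 ← V3 ← V0 → V6 is active, V5 and V6 are not d-separated given {V7, V8}.

No — V5 and V6 are not d-separated given {V7, V8}.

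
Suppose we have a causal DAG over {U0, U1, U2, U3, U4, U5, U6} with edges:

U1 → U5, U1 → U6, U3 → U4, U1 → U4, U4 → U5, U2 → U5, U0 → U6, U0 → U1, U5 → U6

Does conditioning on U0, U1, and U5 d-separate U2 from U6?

Yes

5 paths connect U2 and U6; each must be blocked for d-separation to hold:
  1. U2 → U5 ← U1 → U6 — U5:collider[open]; U1:fork[blocks] ⇒ blocked
  2. U2 → U5 ← U1 ← U0 → U6 — U5:collider[open]; U1:chain[blocks]; U0:fork[blocks] ⇒ blocked
  3. U2 → U5 → U6 — U5:chain[blocks] ⇒ blocked
  4. U2 → U5 ← U4 ← U1 → U6 — U5:collider[open]; U4:chain[open]; U1:fork[blocks] ⇒ blocked
  5. U2 → U5 ← U4 ← U1 ← U0 → U6 — U5:collider[open]; U4:chain[open]; U1:chain[blocks]; U0:fork[blocks] ⇒ blocked
Since every path is blocked, d-separation holds.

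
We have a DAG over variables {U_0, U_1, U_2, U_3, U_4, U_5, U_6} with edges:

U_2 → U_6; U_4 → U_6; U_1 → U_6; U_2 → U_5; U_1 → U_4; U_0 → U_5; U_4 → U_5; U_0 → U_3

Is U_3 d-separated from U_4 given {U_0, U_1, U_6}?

Enumerating the 3 paths from U_3 to U_4 and testing each for blocking by {U_0, U_1, U_6}:
Path 1: U_3 ← U_0 → U_5 ← U_4
  U_0 is a fork here and U_0 is conditioned on, so the path is blocked at U_0.
Path 2: U_3 ← U_0 → U_5 ← U_2 → U_6 ← U_4
  U_0 is a fork here and U_0 is conditioned on, so the path is blocked at U_0.
Path 3: U_3 ← U_0 → U_5 ← U_2 → U_6 ← U_1 → U_4
  U_0 is a fork here and U_0 is conditioned on, so the path is blocked at U_0.
Every path is blocked, so U_3 and U_4 are d-separated given {U_0, U_1, U_6}.

Yes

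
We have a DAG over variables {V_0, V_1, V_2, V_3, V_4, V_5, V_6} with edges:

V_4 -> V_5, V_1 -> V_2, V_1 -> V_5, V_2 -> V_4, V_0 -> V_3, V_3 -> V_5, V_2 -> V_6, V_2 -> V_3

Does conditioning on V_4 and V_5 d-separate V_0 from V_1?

Enumerating the 4 paths from V_0 to V_1 and testing each for blocking by {V_4, V_5}:
Path 1: V_0 → V_3 ← V_2 ← V_1
  V_3 is a collider and its descendant V_5 is conditioned on, which opens it; V_2 is a chain and V_2 is not conditioned on — no node blocks this path, so it is active.
Path 2: V_0 → V_3 ← V_2 → V_4 → V_5 ← V_1
  V_4 is a chain here and V_4 is conditioned on, so the path is blocked at V_4.
Path 3: V_0 → V_3 → V_5 ← V_1
  V_3 is a chain and V_3 is not conditioned on; V_5 is a collider and V_5 is conditioned on, which opens it — no node blocks this path, so it is active.
Path 4: V_0 → V_3 → V_5 ← V_4 ← V_2 ← V_1
  V_4 is a chain here and V_4 is conditioned on, so the path is blocked at V_4.
Because an active path exists, V_0 and V_1 are not d-separated.

No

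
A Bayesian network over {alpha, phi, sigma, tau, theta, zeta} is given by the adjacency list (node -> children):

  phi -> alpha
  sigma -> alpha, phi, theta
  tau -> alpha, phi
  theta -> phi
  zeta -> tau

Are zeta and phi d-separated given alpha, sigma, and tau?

4 paths connect zeta and phi; each must be blocked for d-separation to hold:
  1. zeta → tau → alpha ← sigma → phi — tau:chain[blocks]; alpha:collider[open]; sigma:fork[blocks] ⇒ blocked
  2. zeta → tau → alpha ← sigma → theta → phi — tau:chain[blocks]; alpha:collider[open]; sigma:fork[blocks]; theta:chain[open] ⇒ blocked
  3. zeta → tau → alpha ← phi — tau:chain[blocks]; alpha:collider[open] ⇒ blocked
  4. zeta → tau → phi — tau:chain[blocks] ⇒ blocked
All paths are blocked; zeta ⊥ phi | {alpha, sigma, tau} holds.

Yes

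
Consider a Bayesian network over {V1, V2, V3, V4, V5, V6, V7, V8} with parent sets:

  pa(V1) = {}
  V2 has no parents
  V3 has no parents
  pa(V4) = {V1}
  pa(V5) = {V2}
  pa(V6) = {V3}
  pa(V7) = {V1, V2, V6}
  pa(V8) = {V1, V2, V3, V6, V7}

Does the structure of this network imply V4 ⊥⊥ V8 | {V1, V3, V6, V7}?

There are 5 undirected paths between V4 and V8; checking each against the conditioning set {V1, V3, V6, V7}:
  1. V4 ← V1 → V7 → V8 — V1:fork[blocks]; V7:chain[blocks] ⇒ blocked
  2. V4 ← V1 → V7 ← V2 → V8 — V1:fork[blocks]; V7:collider[open]; V2:fork[open] ⇒ blocked
  3. V4 ← V1 → V7 ← V6 → V8 — V1:fork[blocks]; V7:collider[open]; V6:fork[blocks] ⇒ blocked
  4. V4 ← V1 → V7 ← V6 ← V3 → V8 — V1:fork[blocks]; V7:collider[open]; V6:chain[blocks]; V3:fork[blocks] ⇒ blocked
  5. V4 ← V1 → V8 — V1:fork[blocks] ⇒ blocked
All paths are blocked; V4 ⊥ V8 | {V1, V3, V6, V7} holds.

Yes — V4 and V8 are d-separated given {V1, V3, V6, V7}.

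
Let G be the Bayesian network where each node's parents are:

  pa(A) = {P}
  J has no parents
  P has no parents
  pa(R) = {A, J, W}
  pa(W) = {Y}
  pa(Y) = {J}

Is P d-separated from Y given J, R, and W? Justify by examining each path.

We examine all 2 paths between P and Y:
Path 1: P → A → R ← W ← Y
  W is a chain here and W is conditioned on, so the path is blocked at W.
Path 2: P → A → R ← J → Y
  J is a fork here and J is conditioned on, so the path is blocked at J.
All paths are blocked; P ⊥ Y | {J, R, W} holds.

Yes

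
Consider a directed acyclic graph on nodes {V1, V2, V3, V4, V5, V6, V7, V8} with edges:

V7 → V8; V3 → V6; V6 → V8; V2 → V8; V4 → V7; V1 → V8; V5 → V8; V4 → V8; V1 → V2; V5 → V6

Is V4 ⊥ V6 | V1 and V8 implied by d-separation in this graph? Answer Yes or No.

No — V4 and V6 are not d-separated given {V1, V8}.

Enumerating the 4 paths from V4 to V6 and testing each for blocking by {V1, V8}:
Path 1: V4 → V7 → V8 ← V6
  V7 is a chain and V7 is not conditioned on; V8 is a collider and V8 is conditioned on, which opens it — no node blocks this path, so it is active.
Path 2: V4 → V7 → V8 ← V5 → V6
  V7 is a chain and V7 is not conditioned on; V8 is a collider and V8 is conditioned on, which opens it; V5 is a fork and V5 is not conditioned on — no node blocks this path, so it is active.
Path 3: V4 → V8 ← V6
  V8 is a collider and V8 is conditioned on, which opens it — no node blocks this path, so it is active.
Path 4: V4 → V8 ← V5 → V6
  V8 is a collider and V8 is conditioned on, which opens it; V5 is a fork and V5 is not conditioned on — no node blocks this path, so it is active.
Because an active path exists, V4 and V6 are not d-separated.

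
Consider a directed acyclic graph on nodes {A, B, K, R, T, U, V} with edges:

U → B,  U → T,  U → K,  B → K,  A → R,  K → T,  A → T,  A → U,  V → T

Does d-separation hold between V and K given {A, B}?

There are 5 undirected paths between V and K; checking each against the conditioning set {A, B}:
Path 1: V → T ← K
  T is a collider here and neither T nor any of its descendants is conditioned on, so the collider stays closed — the path is blocked at T.
Path 2: V → T ← U → B → K
  T is a collider here and neither T nor any of its descendants is conditioned on, so the collider stays closed — the path is blocked at T.
Path 3: V → T ← U → K
  T is a collider here and neither T nor any of its descendants is conditioned on, so the collider stays closed — the path is blocked at T.
Path 4: V → T ← A → U → B → K
  T is a collider here and neither T nor any of its descendants is conditioned on, so the collider stays closed — the path is blocked at T.
Path 5: V → T ← A → U → K
  T is a collider here and neither T nor any of its descendants is conditioned on, so the collider stays closed — the path is blocked at T.
Every path is blocked, so V and K are d-separated given {A, B}.

Yes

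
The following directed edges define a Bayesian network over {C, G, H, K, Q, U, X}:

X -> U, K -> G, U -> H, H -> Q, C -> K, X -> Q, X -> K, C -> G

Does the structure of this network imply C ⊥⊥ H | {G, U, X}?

Yes

We examine all 4 paths between C and H:
Path 1: C → K ← X → Q ← H
  X is a fork here and X is conditioned on, so the path is blocked at X.
Path 2: C → K ← X → U → H
  X is a fork here and X is conditioned on, so the path is blocked at X.
Path 3: C → G ← K ← X → Q ← H
  X is a fork here and X is conditioned on, so the path is blocked at X.
Path 4: C → G ← K ← X → U → H
  X is a fork here and X is conditioned on, so the path is blocked at X.
Since every path is blocked, d-separation holds.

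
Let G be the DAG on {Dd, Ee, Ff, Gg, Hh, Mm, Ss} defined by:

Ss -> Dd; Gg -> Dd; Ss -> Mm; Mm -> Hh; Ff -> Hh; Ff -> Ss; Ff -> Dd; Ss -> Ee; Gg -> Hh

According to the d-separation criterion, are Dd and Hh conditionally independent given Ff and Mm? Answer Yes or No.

We examine all 5 paths between Dd and Hh:
Path 1: Dd ← Ss ← Ff → Hh
  Ff is a fork here and Ff is conditioned on, so the path is blocked at Ff.
Path 2: Dd ← Ss → Mm → Hh
  Mm is a chain here and Mm is conditioned on, so the path is blocked at Mm.
Path 3: Dd ← Ff → Ss → Mm → Hh
  Ff is a fork here and Ff is conditioned on, so the path is blocked at Ff.
Path 4: Dd ← Ff → Hh
  Ff is a fork here and Ff is conditioned on, so the path is blocked at Ff.
Path 5: Dd ← Gg → Hh
  Gg is a fork and Gg is not conditioned on — no node blocks this path, so it is active.
Since the path Dd ← Gg → Hh is active, Dd and Hh are not d-separated given {Ff, Mm}.

No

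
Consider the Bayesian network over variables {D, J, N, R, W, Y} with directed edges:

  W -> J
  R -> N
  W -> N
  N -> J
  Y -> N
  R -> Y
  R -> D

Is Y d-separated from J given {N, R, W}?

Yes

We examine all 4 paths between Y and J:
Path 1: Y → N → J
  N is a chain here and N is conditioned on, so the path is blocked at N.
Path 2: Y → N ← W → J
  W is a fork here and W is conditioned on, so the path is blocked at W.
Path 3: Y ← R → N → J
  R is a fork here and R is conditioned on, so the path is blocked at R.
Path 4: Y ← R → N ← W → J
  R is a fork here and R is conditioned on, so the path is blocked at R.
Since every path is blocked, d-separation holds.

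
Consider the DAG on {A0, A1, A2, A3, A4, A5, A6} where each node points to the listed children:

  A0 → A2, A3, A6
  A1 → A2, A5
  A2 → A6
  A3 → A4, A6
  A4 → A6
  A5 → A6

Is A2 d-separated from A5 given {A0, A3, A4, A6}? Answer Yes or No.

No

Enumerating the 5 paths from A2 to A5 and testing each for blocking by {A0, A3, A4, A6}:
  1. A2 ← A0 → A3 → A4 → A6 ← A5 — A0:fork[blocks]; A3:chain[blocks]; A4:chain[blocks]; A6:collider[open] ⇒ blocked
  2. A2 ← A0 → A3 → A6 ← A5 — A0:fork[blocks]; A3:chain[blocks]; A6:collider[open] ⇒ blocked
  3. A2 ← A0 → A6 ← A5 — A0:fork[blocks]; A6:collider[open] ⇒ blocked
  4. A2 → A6 ← A5 — A6:collider[open] ⇒ active
  5. A2 ← A1 → A5 — A1:fork[open] ⇒ active
Since the path A2 → A6 ← A5 is active, A2 and A5 are not d-separated given {A0, A3, A4, A6}.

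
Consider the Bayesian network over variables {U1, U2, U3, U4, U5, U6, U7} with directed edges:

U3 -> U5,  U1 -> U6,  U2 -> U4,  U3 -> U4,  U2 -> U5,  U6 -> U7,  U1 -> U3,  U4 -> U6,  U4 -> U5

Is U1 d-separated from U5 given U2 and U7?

No

6 paths connect U1 and U5; each must be blocked for d-separation to hold:
Path 1: U1 → U6 ← U4 ← U2 → U5
  U2 is a fork here and U2 is conditioned on, so the path is blocked at U2.
Path 2: U1 → U6 ← U4 → U5
  U6 is a collider and its descendant U7 is conditioned on, which opens it; U4 is a fork and U4 is not conditioned on — no node blocks this path, so it is active.
Path 3: U1 → U6 ← U4 ← U3 → U5
  U6 is a collider and its descendant U7 is conditioned on, which opens it; U4 is a chain and U4 is not conditioned on; U3 is a fork and U3 is not conditioned on — no node blocks this path, so it is active.
Path 4: U1 → U3 → U5
  U3 is a chain and U3 is not conditioned on — no node blocks this path, so it is active.
Path 5: U1 → U3 → U4 ← U2 → U5
  U2 is a fork here and U2 is conditioned on, so the path is blocked at U2.
Path 6: U1 → U3 → U4 → U5
  U3 is a chain and U3 is not conditioned on; U4 is a chain and U4 is not conditioned on — no node blocks this path, so it is active.
At least one path is unblocked, so d-separation fails.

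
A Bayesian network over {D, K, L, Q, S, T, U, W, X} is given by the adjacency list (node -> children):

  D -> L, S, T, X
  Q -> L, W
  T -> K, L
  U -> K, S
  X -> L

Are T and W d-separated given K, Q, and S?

Yes — T and W are d-separated given {K, Q, S}.

5 paths connect T and W; each must be blocked for d-separation to hold:
Path 1: T ← D → X → L ← Q → W
  L is a collider here and neither L nor any of its descendants is conditioned on, so the collider stays closed — the path is blocked at L.
Path 2: T ← D → L ← Q → W
  L is a collider here and neither L nor any of its descendants is conditioned on, so the collider stays closed — the path is blocked at L.
Path 3: T → K ← U → S ← D → X → L ← Q → W
  L is a collider here and neither L nor any of its descendants is conditioned on, so the collider stays closed — the path is blocked at L.
Path 4: T → K ← U → S ← D → L ← Q → W
  L is a collider here and neither L nor any of its descendants is conditioned on, so the collider stays closed — the path is blocked at L.
Path 5: T → L ← Q → W
  L is a collider here and neither L nor any of its descendants is conditioned on, so the collider stays closed — the path is blocked at L.
Every path is blocked, so T and W are d-separated given {K, Q, S}.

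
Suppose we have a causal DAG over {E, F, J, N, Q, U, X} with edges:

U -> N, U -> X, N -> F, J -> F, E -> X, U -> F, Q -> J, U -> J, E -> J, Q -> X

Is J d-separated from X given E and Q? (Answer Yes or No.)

No

5 paths connect J and X; each must be blocked for d-separation to hold:
Path 1: J ← Q → X
  Q is a fork here and Q is conditioned on, so the path is blocked at Q.
Path 2: J → F ← U → X
  F is a collider here and neither F nor any of its descendants is conditioned on, so the collider stays closed — the path is blocked at F.
Path 3: J → F ← N ← U → X
  F is a collider here and neither F nor any of its descendants is conditioned on, so the collider stays closed — the path is blocked at F.
Path 4: J ← E → X
  E is a fork here and E is conditioned on, so the path is blocked at E.
Path 5: J ← U → X
  U is a fork and U is not conditioned on — no node blocks this path, so it is active.
Because an active path exists, J and X are not d-separated.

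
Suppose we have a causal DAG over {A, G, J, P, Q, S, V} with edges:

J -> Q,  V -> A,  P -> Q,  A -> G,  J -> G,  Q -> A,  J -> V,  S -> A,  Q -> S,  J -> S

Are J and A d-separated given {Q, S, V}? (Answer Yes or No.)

Yes

Enumerating the 6 paths from J to A and testing each for blocking by {Q, S, V}:
Path 1: J → Q → S → A
  Q is a chain here and Q is conditioned on, so the path is blocked at Q.
Path 2: J → Q → A
  Q is a chain here and Q is conditioned on, so the path is blocked at Q.
Path 3: J → G ← A
  G is a collider here and neither G nor any of its descendants is conditioned on, so the collider stays closed — the path is blocked at G.
Path 4: J → S ← Q → A
  Q is a fork here and Q is conditioned on, so the path is blocked at Q.
Path 5: J → S → A
  S is a chain here and S is conditioned on, so the path is blocked at S.
Path 6: J → V → A
  V is a chain here and V is conditioned on, so the path is blocked at V.
Since every path is blocked, d-separation holds.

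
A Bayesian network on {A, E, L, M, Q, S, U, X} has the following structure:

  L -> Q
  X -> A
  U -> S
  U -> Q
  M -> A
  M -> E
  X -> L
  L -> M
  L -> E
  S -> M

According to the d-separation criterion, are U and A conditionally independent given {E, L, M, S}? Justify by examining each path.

Yes

We examine all 6 paths between U and A:
  1. U → Q ← L → M → A — Q:collider[blocks]; L:fork[blocks]; M:chain[blocks] ⇒ blocked
  2. U → Q ← L ← X → A — Q:collider[blocks]; L:chain[blocks]; X:fork[open] ⇒ blocked
  3. U → Q ← L → E ← M → A — Q:collider[blocks]; L:fork[blocks]; E:collider[open]; M:fork[blocks] ⇒ blocked
  4. U → S → M → A — S:chain[blocks]; M:chain[blocks] ⇒ blocked
  5. U → S → M ← L ← X → A — S:chain[blocks]; M:collider[open]; L:chain[blocks]; X:fork[open] ⇒ blocked
  6. U → S → M → E ← L ← X → A — S:chain[blocks]; M:chain[blocks]; E:collider[open]; L:chain[blocks]; X:fork[open] ⇒ blocked
Since every path is blocked, d-separation holds.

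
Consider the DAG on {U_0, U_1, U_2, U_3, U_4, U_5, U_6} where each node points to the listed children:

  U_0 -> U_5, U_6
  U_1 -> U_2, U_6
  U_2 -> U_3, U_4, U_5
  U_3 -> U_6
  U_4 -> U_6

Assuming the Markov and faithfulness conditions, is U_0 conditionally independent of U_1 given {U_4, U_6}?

Enumerating the 6 paths from U_0 to U_1 and testing each for blocking by {U_4, U_6}:
Path 1: U_0 → U_5 ← U_2 ← U_1
  U_5 is a collider here and neither U_5 nor any of its descendants is conditioned on, so the collider stays closed — the path is blocked at U_5.
Path 2: U_0 → U_5 ← U_2 → U_4 → U_6 ← U_1
  U_5 is a collider here and neither U_5 nor any of its descendants is conditioned on, so the collider stays closed — the path is blocked at U_5.
Path 3: U_0 → U_5 ← U_2 → U_3 → U_6 ← U_1
  U_5 is a collider here and neither U_5 nor any of its descendants is conditioned on, so the collider stays closed — the path is blocked at U_5.
Path 4: U_0 → U_6 ← U_1
  U_6 is a collider and U_6 is conditioned on, which opens it — no node blocks this path, so it is active.
Path 5: U_0 → U_6 ← U_4 ← U_2 ← U_1
  U_4 is a chain here and U_4 is conditioned on, so the path is blocked at U_4.
Path 6: U_0 → U_6 ← U_3 ← U_2 ← U_1
  U_6 is a collider and U_6 is conditioned on, which opens it; U_3 is a chain and U_3 is not conditioned on; U_2 is a chain and U_2 is not conditioned on — no node blocks this path, so it is active.
Since the path U_0 → U_6 ← U_1 is active, U_0 and U_1 are not d-separated given {U_4, U_6}.

No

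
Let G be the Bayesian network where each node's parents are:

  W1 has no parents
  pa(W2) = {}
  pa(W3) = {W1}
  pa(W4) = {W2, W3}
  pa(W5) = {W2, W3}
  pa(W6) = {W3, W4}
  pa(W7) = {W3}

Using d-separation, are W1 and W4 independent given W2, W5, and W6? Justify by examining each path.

No

There are 3 undirected paths between W1 and W4; checking each against the conditioning set {W2, W5, W6}:
Path 1: W1 → W3 → W4
  W3 is a chain and W3 is not conditioned on — no node blocks this path, so it is active.
Path 2: W1 → W3 → W5 ← W2 → W4
  W2 is a fork here and W2 is conditioned on, so the path is blocked at W2.
Path 3: W1 → W3 → W6 ← W4
  W3 is a chain and W3 is not conditioned on; W6 is a collider and W6 is conditioned on, which opens it — no node blocks this path, so it is active.
Since the path W1 → W3 → W4 is active, W1 and W4 are not d-separated given {W2, W5, W6}.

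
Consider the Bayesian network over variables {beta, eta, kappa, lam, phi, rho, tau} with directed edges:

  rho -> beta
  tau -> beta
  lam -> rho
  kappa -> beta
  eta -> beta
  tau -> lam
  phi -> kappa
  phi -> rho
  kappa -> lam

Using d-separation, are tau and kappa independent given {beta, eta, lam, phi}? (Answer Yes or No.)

No — tau and kappa are not d-separated given {beta, eta, lam, phi}.

Enumerating the 6 paths from tau to kappa and testing each for blocking by {beta, eta, lam, phi}:
Path 1: tau → lam ← kappa
  lam is a collider and lam is conditioned on, which opens it — no node blocks this path, so it is active.
Path 2: tau → lam → rho ← phi → kappa
  lam is a chain here and lam is conditioned on, so the path is blocked at lam.
Path 3: tau → lam → rho → beta ← kappa
  lam is a chain here and lam is conditioned on, so the path is blocked at lam.
Path 4: tau → beta ← kappa
  beta is a collider and beta is conditioned on, which opens it — no node blocks this path, so it is active.
Path 5: tau → beta ← rho ← phi → kappa
  phi is a fork here and phi is conditioned on, so the path is blocked at phi.
Path 6: tau → beta ← rho ← lam ← kappa
  lam is a chain here and lam is conditioned on, so the path is blocked at lam.
At least one path is unblocked, so d-separation fails.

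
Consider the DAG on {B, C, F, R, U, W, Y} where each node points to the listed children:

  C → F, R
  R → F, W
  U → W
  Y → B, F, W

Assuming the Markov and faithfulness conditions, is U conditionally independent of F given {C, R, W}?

3 paths connect U and F; each must be blocked for d-separation to hold:
Path 1: U → W ← R ← C → F
  R is a chain here and R is conditioned on, so the path is blocked at R.
Path 2: U → W ← R → F
  R is a fork here and R is conditioned on, so the path is blocked at R.
Path 3: U → W ← Y → F
  W is a collider and W is conditioned on, which opens it; Y is a fork and Y is not conditioned on — no node blocks this path, so it is active.
Since the path U → W ← Y → F is active, U and F are not d-separated given {C, R, W}.

No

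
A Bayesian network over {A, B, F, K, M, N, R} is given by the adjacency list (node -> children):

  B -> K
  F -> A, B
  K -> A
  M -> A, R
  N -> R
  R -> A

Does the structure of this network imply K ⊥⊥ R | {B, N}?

4 paths connect K and R; each must be blocked for d-separation to hold:
  1. K ← B ← F → A ← R — B:chain[blocks]; F:fork[open]; A:collider[blocks] ⇒ blocked
  2. K ← B ← F → A ← M → R — B:chain[blocks]; F:fork[open]; A:collider[blocks]; M:fork[open] ⇒ blocked
  3. K → A ← R — A:collider[blocks] ⇒ blocked
  4. K → A ← M → R — A:collider[blocks]; M:fork[open] ⇒ blocked
Every path is blocked, so K and R are d-separated given {B, N}.

Yes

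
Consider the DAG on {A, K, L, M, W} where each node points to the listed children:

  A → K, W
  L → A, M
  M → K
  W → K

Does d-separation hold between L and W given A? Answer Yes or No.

Yes

We examine all 4 paths between L and W:
Path 1: L → A → K ← W
  A is a chain here and A is conditioned on, so the path is blocked at A.
Path 2: L → A → W
  A is a chain here and A is conditioned on, so the path is blocked at A.
Path 3: L → M → K ← A → W
  K is a collider here and neither K nor any of its descendants is conditioned on, so the collider stays closed — the path is blocked at K.
Path 4: L → M → K ← W
  K is a collider here and neither K nor any of its descendants is conditioned on, so the collider stays closed — the path is blocked at K.
All paths are blocked; L ⊥ W | {A} holds.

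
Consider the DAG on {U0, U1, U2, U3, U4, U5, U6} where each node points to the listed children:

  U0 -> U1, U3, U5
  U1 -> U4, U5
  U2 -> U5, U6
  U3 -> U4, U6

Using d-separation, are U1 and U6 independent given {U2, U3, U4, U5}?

We examine all 6 paths between U1 and U6:
  1. U1 → U5 ← U0 → U3 → U6 — U5:collider[open]; U0:fork[open]; U3:chain[blocks] ⇒ blocked
  2. U1 → U5 ← U2 → U6 — U5:collider[open]; U2:fork[blocks] ⇒ blocked
  3. U1 → U4 ← U3 → U6 — U4:collider[open]; U3:fork[blocks] ⇒ blocked
  4. U1 → U4 ← U3 ← U0 → U5 ← U2 → U6 — U4:collider[open]; U3:chain[blocks]; U0:fork[open]; U5:collider[open]; U2:fork[blocks] ⇒ blocked
  5. U1 ← U0 → U3 → U6 — U0:fork[open]; U3:chain[blocks] ⇒ blocked
  6. U1 ← U0 → U5 ← U2 → U6 — U0:fork[open]; U5:collider[open]; U2:fork[blocks] ⇒ blocked
All paths are blocked; U1 ⊥ U6 | {U2, U3, U4, U5} holds.

Yes — U1 and U6 are d-separated given {U2, U3, U4, U5}.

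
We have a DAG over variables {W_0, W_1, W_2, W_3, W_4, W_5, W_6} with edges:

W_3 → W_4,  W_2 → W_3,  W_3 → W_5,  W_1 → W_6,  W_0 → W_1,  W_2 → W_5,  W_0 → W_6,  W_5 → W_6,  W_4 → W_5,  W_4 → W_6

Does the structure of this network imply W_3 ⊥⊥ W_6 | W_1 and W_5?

No

We examine all 6 paths between W_3 and W_6:
  1. W_3 ← W_2 → W_5 ← W_4 → W_6 — W_2:fork[open]; W_5:collider[open]; W_4:fork[open] ⇒ active
  2. W_3 ← W_2 → W_5 → W_6 — W_2:fork[open]; W_5:chain[blocks] ⇒ blocked
  3. W_3 → W_5 ← W_4 → W_6 — W_5:collider[open]; W_4:fork[open] ⇒ active
  4. W_3 → W_5 → W_6 — W_5:chain[blocks] ⇒ blocked
  5. W_3 → W_4 → W_5 → W_6 — W_4:chain[open]; W_5:chain[blocks] ⇒ blocked
  6. W_3 → W_4 → W_6 — W_4:chain[open] ⇒ active
Since the path W_3 ← W_2 → W_5 ← W_4 → W_6 is active, W_3 and W_6 are not d-separated given {W_1, W_5}.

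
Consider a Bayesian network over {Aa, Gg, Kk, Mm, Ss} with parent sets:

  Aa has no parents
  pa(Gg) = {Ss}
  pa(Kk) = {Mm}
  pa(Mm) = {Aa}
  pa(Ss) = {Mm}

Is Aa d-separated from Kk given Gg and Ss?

Only one path connects Aa and Kk:
  1. Aa → Mm → Kk — Mm:chain[open] ⇒ active
At least one path is unblocked, so d-separation fails.

No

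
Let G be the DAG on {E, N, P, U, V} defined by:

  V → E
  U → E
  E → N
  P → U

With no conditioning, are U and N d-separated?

No

Only one path connects U and N:
Path 1: U → E → N
  E is a chain and E is not conditioned on — no node blocks this path, so it is active.
Because an active path exists, U and N are not d-separated.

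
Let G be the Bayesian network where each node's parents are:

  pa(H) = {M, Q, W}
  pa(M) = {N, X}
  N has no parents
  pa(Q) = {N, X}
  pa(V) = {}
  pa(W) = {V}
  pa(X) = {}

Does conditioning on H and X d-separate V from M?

No

3 paths connect V and M; each must be blocked for d-separation to hold:
  1. V → W → H ← Q ← N → M — W:chain[open]; H:collider[open]; Q:chain[open]; N:fork[open] ⇒ active
  2. V → W → H ← Q ← X → M — W:chain[open]; H:collider[open]; Q:chain[open]; X:fork[blocks] ⇒ blocked
  3. V → W → H ← M — W:chain[open]; H:collider[open] ⇒ active
At least one path is unblocked, so d-separation fails.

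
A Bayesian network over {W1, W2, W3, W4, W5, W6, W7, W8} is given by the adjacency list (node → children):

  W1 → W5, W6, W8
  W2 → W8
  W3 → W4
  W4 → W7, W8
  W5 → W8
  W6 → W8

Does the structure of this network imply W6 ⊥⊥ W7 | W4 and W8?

Yes

There are 3 undirected paths between W6 and W7; checking each against the conditioning set {W4, W8}:
  1. W6 → W8 ← W4 → W7 — W8:collider[open]; W4:fork[blocks] ⇒ blocked
  2. W6 ← W1 → W5 → W8 ← W4 → W7 — W1:fork[open]; W5:chain[open]; W8:collider[open]; W4:fork[blocks] ⇒ blocked
  3. W6 ← W1 → W8 ← W4 → W7 — W1:fork[open]; W8:collider[open]; W4:fork[blocks] ⇒ blocked
Since every path is blocked, d-separation holds.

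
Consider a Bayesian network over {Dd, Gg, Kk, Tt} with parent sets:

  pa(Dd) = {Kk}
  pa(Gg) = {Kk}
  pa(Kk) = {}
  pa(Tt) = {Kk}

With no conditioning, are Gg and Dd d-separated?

No

The only undirected path from Gg to Dd is:
  1. Gg ← Kk → Dd — Kk:fork[open] ⇒ active
Because an active path exists, Gg and Dd are not d-separated.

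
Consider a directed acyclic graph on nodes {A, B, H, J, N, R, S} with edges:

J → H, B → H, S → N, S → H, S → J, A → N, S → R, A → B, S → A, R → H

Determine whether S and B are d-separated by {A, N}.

Yes

We examine all 5 paths between S and B:
Path 1: S → H ← B
  H is a collider here and neither H nor any of its descendants is conditioned on, so the collider stays closed — the path is blocked at H.
Path 2: S → N ← A → B
  A is a fork here and A is conditioned on, so the path is blocked at A.
Path 3: S → A → B
  A is a chain here and A is conditioned on, so the path is blocked at A.
Path 4: S → J → H ← B
  H is a collider here and neither H nor any of its descendants is conditioned on, so the collider stays closed — the path is blocked at H.
Path 5: S → R → H ← B
  H is a collider here and neither H nor any of its descendants is conditioned on, so the collider stays closed — the path is blocked at H.
Every path is blocked, so S and B are d-separated given {A, N}.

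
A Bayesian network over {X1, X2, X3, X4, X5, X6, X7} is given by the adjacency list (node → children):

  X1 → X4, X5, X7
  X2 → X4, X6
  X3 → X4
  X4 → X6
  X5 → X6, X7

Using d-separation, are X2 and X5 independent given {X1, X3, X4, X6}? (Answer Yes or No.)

There are 6 undirected paths between X2 and X5; checking each against the conditioning set {X1, X3, X4, X6}:
Path 1: X2 → X4 ← X1 → X7 ← X5
  X1 is a fork here and X1 is conditioned on, so the path is blocked at X1.
Path 2: X2 → X4 ← X1 → X5
  X1 is a fork here and X1 is conditioned on, so the path is blocked at X1.
Path 3: X2 → X4 → X6 ← X5
  X4 is a chain here and X4 is conditioned on, so the path is blocked at X4.
Path 4: X2 → X6 ← X4 ← X1 → X7 ← X5
  X4 is a chain here and X4 is conditioned on, so the path is blocked at X4.
Path 5: X2 → X6 ← X4 ← X1 → X5
  X4 is a chain here and X4 is conditioned on, so the path is blocked at X4.
Path 6: X2 → X6 ← X5
  X6 is a collider and X6 is conditioned on, which opens it — no node blocks this path, so it is active.
Since the path X2 → X6 ← X5 is active, X2 and X5 are not d-separated given {X1, X3, X4, X6}.

No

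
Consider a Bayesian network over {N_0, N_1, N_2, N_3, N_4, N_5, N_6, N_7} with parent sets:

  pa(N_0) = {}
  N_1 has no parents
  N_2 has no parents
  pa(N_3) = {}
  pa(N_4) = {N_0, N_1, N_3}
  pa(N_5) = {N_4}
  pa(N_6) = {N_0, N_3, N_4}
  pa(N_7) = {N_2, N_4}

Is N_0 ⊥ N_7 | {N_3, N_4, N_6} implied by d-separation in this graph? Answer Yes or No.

Yes

We examine all 3 paths between N_0 and N_7:
Path 1: N_0 → N_6 ← N_3 → N_4 → N_7
  N_3 is a fork here and N_3 is conditioned on, so the path is blocked at N_3.
Path 2: N_0 → N_6 ← N_4 → N_7
  N_4 is a fork here and N_4 is conditioned on, so the path is blocked at N_4.
Path 3: N_0 → N_4 → N_7
  N_4 is a chain here and N_4 is conditioned on, so the path is blocked at N_4.
Every path is blocked, so N_0 and N_7 are d-separated given {N_3, N_4, N_6}.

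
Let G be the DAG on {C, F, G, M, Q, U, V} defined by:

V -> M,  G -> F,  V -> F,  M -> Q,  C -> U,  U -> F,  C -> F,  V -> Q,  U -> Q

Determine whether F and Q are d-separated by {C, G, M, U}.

No

We examine all 4 paths between F and Q:
Path 1: F ← U → Q
  U is a fork here and U is conditioned on, so the path is blocked at U.
Path 2: F ← V → Q
  V is a fork and V is not conditioned on — no node blocks this path, so it is active.
Path 3: F ← V → M → Q
  M is a chain here and M is conditioned on, so the path is blocked at M.
Path 4: F ← C → U → Q
  C is a fork here and C is conditioned on, so the path is blocked at C.
Since the path F ← V → Q is active, F and Q are not d-separated given {C, G, M, U}.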